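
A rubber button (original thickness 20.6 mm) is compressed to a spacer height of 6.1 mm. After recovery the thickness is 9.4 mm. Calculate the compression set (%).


CS = (t0 - recovered) / (t0 - ts) * 100
= (20.6 - 9.4) / (20.6 - 6.1) * 100
= 11.2 / 14.5 * 100
= 77.2%

77.2%


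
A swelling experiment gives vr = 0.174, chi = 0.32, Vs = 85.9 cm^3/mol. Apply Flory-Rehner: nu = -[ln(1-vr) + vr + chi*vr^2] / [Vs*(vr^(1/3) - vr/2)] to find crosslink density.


ln(1 - vr) = ln(1 - 0.174) = -0.1912
Numerator = -((-0.1912) + 0.174 + 0.32 * 0.174^2) = 0.0075
Denominator = 85.9 * (0.174^(1/3) - 0.174/2) = 40.4827
nu = 0.0075 / 40.4827 = 1.8458e-04 mol/cm^3

1.8458e-04 mol/cm^3


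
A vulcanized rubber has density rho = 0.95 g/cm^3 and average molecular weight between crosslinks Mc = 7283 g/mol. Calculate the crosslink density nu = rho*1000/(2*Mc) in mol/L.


nu = rho * 1000 / (2 * Mc)
nu = 0.95 * 1000 / (2 * 7283)
nu = 950.0 / 14566
nu = 0.0652 mol/L

0.0652 mol/L


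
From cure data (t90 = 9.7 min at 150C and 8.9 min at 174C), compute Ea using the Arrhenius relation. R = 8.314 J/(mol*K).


T1 = 423.15 K, T2 = 447.15 K
1/T1 - 1/T2 = 1.2684e-04
ln(t1/t2) = ln(9.7/8.9) = 0.0861
Ea = 8.314 * 0.0861 / 1.2684e-04 = 5641.8485 J/mol
Ea = 5.64 kJ/mol

5.64 kJ/mol


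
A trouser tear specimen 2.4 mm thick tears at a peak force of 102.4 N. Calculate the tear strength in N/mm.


Tear strength = force / thickness
= 102.4 / 2.4
= 42.67 N/mm

42.67 N/mm


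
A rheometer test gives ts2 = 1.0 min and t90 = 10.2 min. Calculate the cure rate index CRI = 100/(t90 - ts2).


CRI = 100 / (t90 - ts2)
= 100 / (10.2 - 1.0)
= 100 / 9.2
= 10.87 min^-1

10.87 min^-1


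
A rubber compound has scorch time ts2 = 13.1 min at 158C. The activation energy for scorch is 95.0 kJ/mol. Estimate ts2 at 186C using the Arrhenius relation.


Convert temperatures: T1 = 158 + 273.15 = 431.15 K, T2 = 186 + 273.15 = 459.15 K
ts2_new = 13.1 * exp(95000 / 8.314 * (1/459.15 - 1/431.15))
1/T2 - 1/T1 = -1.4144e-04
ts2_new = 2.6 min

2.6 min


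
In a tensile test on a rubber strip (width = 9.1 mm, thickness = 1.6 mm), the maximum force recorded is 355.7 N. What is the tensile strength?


Area = width * thickness = 9.1 * 1.6 = 14.56 mm^2
TS = force / area = 355.7 / 14.56 = 24.43 MPa

24.43 MPa


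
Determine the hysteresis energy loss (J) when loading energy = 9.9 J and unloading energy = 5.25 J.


Hysteresis loss = loading - unloading
= 9.9 - 5.25
= 4.65 J

4.65 J


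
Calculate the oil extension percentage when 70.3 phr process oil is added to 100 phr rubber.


Oil % = oil / (100 + oil) * 100
= 70.3 / (100 + 70.3) * 100
= 70.3 / 170.3 * 100
= 41.28%

41.28%


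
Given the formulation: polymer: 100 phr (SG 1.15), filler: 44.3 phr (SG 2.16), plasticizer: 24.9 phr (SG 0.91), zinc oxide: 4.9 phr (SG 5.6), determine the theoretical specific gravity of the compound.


Sum of weights = 174.1
Volume contributions:
  polymer: 100/1.15 = 86.9565
  filler: 44.3/2.16 = 20.5093
  plasticizer: 24.9/0.91 = 27.3626
  zinc oxide: 4.9/5.6 = 0.8750
Sum of volumes = 135.7034
SG = 174.1 / 135.7034 = 1.283

SG = 1.283


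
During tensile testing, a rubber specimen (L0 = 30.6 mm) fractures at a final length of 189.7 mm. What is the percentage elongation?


Elongation = (Lf - L0) / L0 * 100
= (189.7 - 30.6) / 30.6 * 100
= 159.1 / 30.6 * 100
= 519.9%

519.9%


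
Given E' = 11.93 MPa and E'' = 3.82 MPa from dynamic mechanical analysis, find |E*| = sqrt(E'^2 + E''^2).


|E*| = sqrt(E'^2 + E''^2)
= sqrt(11.93^2 + 3.82^2)
= sqrt(142.3249 + 14.5924)
= 12.527 MPa

12.527 MPa


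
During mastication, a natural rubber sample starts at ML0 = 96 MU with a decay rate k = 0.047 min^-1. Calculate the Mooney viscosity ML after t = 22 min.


ML = ML0 * exp(-k * t)
ML = 96 * exp(-0.047 * 22)
ML = 96 * 0.3556
ML = 34.14 MU

34.14 MU


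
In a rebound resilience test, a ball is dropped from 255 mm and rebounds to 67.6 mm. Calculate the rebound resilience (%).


Resilience = h_rebound / h_drop * 100
= 67.6 / 255 * 100
= 26.5%

26.5%


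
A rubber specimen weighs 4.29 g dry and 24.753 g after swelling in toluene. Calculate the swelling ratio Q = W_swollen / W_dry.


Q = W_swollen / W_dry
Q = 24.753 / 4.29
Q = 5.77

Q = 5.77


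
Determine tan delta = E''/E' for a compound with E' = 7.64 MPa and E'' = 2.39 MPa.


tan delta = E'' / E'
= 2.39 / 7.64
= 0.3128

tan delta = 0.3128


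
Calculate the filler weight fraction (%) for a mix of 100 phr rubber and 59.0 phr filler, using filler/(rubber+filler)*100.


Filler % = filler / (rubber + filler) * 100
= 59.0 / (100 + 59.0) * 100
= 59.0 / 159.0 * 100
= 37.11%

37.11%


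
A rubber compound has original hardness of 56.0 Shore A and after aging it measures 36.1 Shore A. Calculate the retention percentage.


Retention = aged / original * 100
= 36.1 / 56.0 * 100
= 64.5%

64.5%


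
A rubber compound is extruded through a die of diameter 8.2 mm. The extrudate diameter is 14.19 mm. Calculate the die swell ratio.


Die swell ratio = D_extrudate / D_die
= 14.19 / 8.2
= 1.73

Die swell = 1.73


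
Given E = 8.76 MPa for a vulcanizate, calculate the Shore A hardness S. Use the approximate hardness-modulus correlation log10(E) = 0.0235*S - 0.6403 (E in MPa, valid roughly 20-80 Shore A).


log10(E) = 0.0235*S - 0.6403  =>  S = (log10(E) + 0.6403) / 0.0235
log10(8.76) = 0.942504
S = (0.942504 + 0.6403) / 0.0235 = 1.582804 / 0.0235
S = 67.4

Shore A = 67.4


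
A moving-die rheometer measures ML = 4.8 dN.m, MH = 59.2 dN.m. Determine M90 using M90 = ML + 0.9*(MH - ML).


M90 = ML + 0.9 * (MH - ML)
M90 = 4.8 + 0.9 * (59.2 - 4.8)
M90 = 4.8 + 0.9 * 54.4
M90 = 53.76 dN.m

53.76 dN.m


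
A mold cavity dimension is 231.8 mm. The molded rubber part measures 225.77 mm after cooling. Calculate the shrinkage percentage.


Shrinkage = (mold - part) / mold * 100
= (231.8 - 225.77) / 231.8 * 100
= 6.03 / 231.8 * 100
= 2.6%

2.6%


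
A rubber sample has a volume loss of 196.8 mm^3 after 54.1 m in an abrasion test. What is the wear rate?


Rate = volume_loss / distance
= 196.8 / 54.1
= 3.638 mm^3/m

3.638 mm^3/m


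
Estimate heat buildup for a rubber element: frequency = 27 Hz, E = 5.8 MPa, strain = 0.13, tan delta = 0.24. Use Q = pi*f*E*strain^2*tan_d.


Q = pi * f * E * strain^2 * tan_d
= pi * 27 * 5.8 * 0.13^2 * 0.24
= pi * 27 * 5.8 * 0.0169 * 0.24
= 1.9954

Q = 1.9954


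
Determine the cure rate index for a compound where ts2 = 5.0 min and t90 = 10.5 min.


CRI = 100 / (t90 - ts2)
= 100 / (10.5 - 5.0)
= 100 / 5.5
= 18.18 min^-1

18.18 min^-1


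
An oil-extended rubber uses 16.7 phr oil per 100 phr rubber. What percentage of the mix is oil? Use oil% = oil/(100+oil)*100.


Oil % = oil / (100 + oil) * 100
= 16.7 / (100 + 16.7) * 100
= 16.7 / 116.7 * 100
= 14.31%

14.31%


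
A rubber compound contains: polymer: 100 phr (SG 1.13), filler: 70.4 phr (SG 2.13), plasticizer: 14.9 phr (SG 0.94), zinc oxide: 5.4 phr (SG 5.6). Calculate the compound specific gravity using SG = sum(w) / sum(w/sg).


Sum of weights = 190.7
Volume contributions:
  polymer: 100/1.13 = 88.4956
  filler: 70.4/2.13 = 33.0516
  plasticizer: 14.9/0.94 = 15.8511
  zinc oxide: 5.4/5.6 = 0.9643
Sum of volumes = 138.3626
SG = 190.7 / 138.3626 = 1.378

SG = 1.378


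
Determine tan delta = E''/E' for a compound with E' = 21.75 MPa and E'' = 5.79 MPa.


tan delta = E'' / E'
= 5.79 / 21.75
= 0.2662

tan delta = 0.2662


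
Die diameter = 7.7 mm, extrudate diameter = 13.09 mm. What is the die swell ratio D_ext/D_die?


Die swell ratio = D_extrudate / D_die
= 13.09 / 7.7
= 1.7

Die swell = 1.7


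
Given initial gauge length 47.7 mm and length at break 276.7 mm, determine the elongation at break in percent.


Elongation = (Lf - L0) / L0 * 100
= (276.7 - 47.7) / 47.7 * 100
= 229.0 / 47.7 * 100
= 480.1%

480.1%


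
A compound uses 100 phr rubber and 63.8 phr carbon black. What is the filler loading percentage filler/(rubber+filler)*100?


Filler % = filler / (rubber + filler) * 100
= 63.8 / (100 + 63.8) * 100
= 63.8 / 163.8 * 100
= 38.95%

38.95%


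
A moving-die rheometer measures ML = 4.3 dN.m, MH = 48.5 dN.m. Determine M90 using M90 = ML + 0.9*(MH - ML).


M90 = ML + 0.9 * (MH - ML)
M90 = 4.3 + 0.9 * (48.5 - 4.3)
M90 = 4.3 + 0.9 * 44.2
M90 = 44.08 dN.m

44.08 dN.m


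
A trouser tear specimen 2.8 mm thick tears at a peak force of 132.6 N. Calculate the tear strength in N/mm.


Tear strength = force / thickness
= 132.6 / 2.8
= 47.36 N/mm

47.36 N/mm


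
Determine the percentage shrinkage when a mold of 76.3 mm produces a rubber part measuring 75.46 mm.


Shrinkage = (mold - part) / mold * 100
= (76.3 - 75.46) / 76.3 * 100
= 0.84 / 76.3 * 100
= 1.1%

1.1%


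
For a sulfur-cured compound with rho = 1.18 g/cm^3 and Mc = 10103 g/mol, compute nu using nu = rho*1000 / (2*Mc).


nu = rho * 1000 / (2 * Mc)
nu = 1.18 * 1000 / (2 * 10103)
nu = 1180.0 / 20206
nu = 0.0584 mol/L

0.0584 mol/L


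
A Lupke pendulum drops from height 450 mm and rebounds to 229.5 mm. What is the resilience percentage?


Resilience = h_rebound / h_drop * 100
= 229.5 / 450 * 100
= 51.0%

51.0%


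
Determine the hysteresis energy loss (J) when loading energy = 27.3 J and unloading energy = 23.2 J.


Hysteresis loss = loading - unloading
= 27.3 - 23.2
= 4.1 J

4.1 J


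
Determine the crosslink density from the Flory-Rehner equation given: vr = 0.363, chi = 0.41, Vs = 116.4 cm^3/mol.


ln(1 - vr) = ln(1 - 0.363) = -0.4510
Numerator = -((-0.4510) + 0.363 + 0.41 * 0.363^2) = 0.0340
Denominator = 116.4 * (0.363^(1/3) - 0.363/2) = 61.9073
nu = 0.0340 / 61.9073 = 5.4857e-04 mol/cm^3

5.4857e-04 mol/cm^3


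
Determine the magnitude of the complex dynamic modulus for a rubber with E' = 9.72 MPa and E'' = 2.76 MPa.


|E*| = sqrt(E'^2 + E''^2)
= sqrt(9.72^2 + 2.76^2)
= sqrt(94.4784 + 7.6176)
= 10.104 MPa

10.104 MPa


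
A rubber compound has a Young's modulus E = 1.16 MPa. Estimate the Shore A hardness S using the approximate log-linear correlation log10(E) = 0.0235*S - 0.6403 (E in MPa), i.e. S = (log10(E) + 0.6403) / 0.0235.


log10(E) = 0.0235*S - 0.6403  =>  S = (log10(E) + 0.6403) / 0.0235
log10(1.16) = 0.064458
S = (0.064458 + 0.6403) / 0.0235 = 0.704758 / 0.0235
S = 30.0

Shore A = 30.0


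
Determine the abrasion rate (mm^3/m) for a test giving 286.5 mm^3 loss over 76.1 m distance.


Rate = volume_loss / distance
= 286.5 / 76.1
= 3.765 mm^3/m

3.765 mm^3/m


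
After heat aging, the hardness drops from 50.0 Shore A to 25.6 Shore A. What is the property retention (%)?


Retention = aged / original * 100
= 25.6 / 50.0 * 100
= 51.2%

51.2%


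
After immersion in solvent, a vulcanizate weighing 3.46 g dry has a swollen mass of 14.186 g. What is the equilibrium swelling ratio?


Q = W_swollen / W_dry
Q = 14.186 / 3.46
Q = 4.1

Q = 4.1


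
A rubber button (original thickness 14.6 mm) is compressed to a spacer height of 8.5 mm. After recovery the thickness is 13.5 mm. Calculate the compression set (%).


CS = (t0 - recovered) / (t0 - ts) * 100
= (14.6 - 13.5) / (14.6 - 8.5) * 100
= 1.1 / 6.1 * 100
= 18.0%

18.0%


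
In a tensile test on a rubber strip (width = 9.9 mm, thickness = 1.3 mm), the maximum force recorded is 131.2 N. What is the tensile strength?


Area = width * thickness = 9.9 * 1.3 = 12.87 mm^2
TS = force / area = 131.2 / 12.87 = 10.19 MPa

10.19 MPa


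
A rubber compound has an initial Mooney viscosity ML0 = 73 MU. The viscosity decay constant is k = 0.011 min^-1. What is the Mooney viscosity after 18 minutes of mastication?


ML = ML0 * exp(-k * t)
ML = 73 * exp(-0.011 * 18)
ML = 73 * 0.8204
ML = 59.89 MU

59.89 MU


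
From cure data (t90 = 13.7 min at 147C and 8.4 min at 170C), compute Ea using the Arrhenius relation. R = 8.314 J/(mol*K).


T1 = 420.15 K, T2 = 443.15 K
1/T1 - 1/T2 = 1.2353e-04
ln(t1/t2) = ln(13.7/8.4) = 0.4892
Ea = 8.314 * 0.4892 / 1.2353e-04 = 32922.4318 J/mol
Ea = 32.92 kJ/mol

32.92 kJ/mol


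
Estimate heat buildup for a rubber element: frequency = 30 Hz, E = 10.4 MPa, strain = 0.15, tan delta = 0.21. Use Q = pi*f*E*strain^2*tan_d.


Q = pi * f * E * strain^2 * tan_d
= pi * 30 * 10.4 * 0.15^2 * 0.21
= pi * 30 * 10.4 * 0.0225 * 0.21
= 4.6313

Q = 4.6313


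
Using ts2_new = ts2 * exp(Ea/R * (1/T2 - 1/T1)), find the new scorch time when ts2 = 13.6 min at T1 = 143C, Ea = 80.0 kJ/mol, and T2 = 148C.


Convert temperatures: T1 = 143 + 273.15 = 416.15 K, T2 = 148 + 273.15 = 421.15 K
ts2_new = 13.6 * exp(80000 / 8.314 * (1/421.15 - 1/416.15))
1/T2 - 1/T1 = -2.8529e-05
ts2_new = 10.34 min

10.34 min


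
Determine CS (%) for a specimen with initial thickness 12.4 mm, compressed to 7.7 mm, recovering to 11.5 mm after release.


CS = (t0 - recovered) / (t0 - ts) * 100
= (12.4 - 11.5) / (12.4 - 7.7) * 100
= 0.9 / 4.7 * 100
= 19.1%

19.1%


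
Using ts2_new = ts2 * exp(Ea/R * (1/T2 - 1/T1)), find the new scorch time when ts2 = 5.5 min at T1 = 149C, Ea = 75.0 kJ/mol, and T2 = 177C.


Convert temperatures: T1 = 149 + 273.15 = 422.15 K, T2 = 177 + 273.15 = 450.15 K
ts2_new = 5.5 * exp(75000 / 8.314 * (1/450.15 - 1/422.15))
1/T2 - 1/T1 = -1.4734e-04
ts2_new = 1.46 min

1.46 min


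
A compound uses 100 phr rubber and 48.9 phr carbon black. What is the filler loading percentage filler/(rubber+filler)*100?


Filler % = filler / (rubber + filler) * 100
= 48.9 / (100 + 48.9) * 100
= 48.9 / 148.9 * 100
= 32.84%

32.84%


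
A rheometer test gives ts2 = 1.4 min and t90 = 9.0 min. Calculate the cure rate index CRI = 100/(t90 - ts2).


CRI = 100 / (t90 - ts2)
= 100 / (9.0 - 1.4)
= 100 / 7.6
= 13.16 min^-1

13.16 min^-1


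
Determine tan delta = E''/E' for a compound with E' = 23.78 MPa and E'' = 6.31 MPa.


tan delta = E'' / E'
= 6.31 / 23.78
= 0.2653

tan delta = 0.2653


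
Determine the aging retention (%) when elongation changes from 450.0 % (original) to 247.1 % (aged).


Retention = aged / original * 100
= 247.1 / 450.0 * 100
= 54.9%

54.9%


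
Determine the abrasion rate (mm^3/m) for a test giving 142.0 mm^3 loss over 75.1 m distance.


Rate = volume_loss / distance
= 142.0 / 75.1
= 1.891 mm^3/m

1.891 mm^3/m


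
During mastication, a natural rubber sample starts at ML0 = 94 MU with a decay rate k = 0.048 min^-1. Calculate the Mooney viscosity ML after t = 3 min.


ML = ML0 * exp(-k * t)
ML = 94 * exp(-0.048 * 3)
ML = 94 * 0.8659
ML = 81.39 MU

81.39 MU


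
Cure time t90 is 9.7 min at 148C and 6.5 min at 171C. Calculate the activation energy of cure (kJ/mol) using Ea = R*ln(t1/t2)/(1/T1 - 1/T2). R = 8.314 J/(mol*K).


T1 = 421.15 K, T2 = 444.15 K
1/T1 - 1/T2 = 1.2296e-04
ln(t1/t2) = ln(9.7/6.5) = 0.4003
Ea = 8.314 * 0.4003 / 1.2296e-04 = 27068.2368 J/mol
Ea = 27.07 kJ/mol

27.07 kJ/mol


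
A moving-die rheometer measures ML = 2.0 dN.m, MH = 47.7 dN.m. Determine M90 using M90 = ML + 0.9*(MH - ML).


M90 = ML + 0.9 * (MH - ML)
M90 = 2.0 + 0.9 * (47.7 - 2.0)
M90 = 2.0 + 0.9 * 45.7
M90 = 43.13 dN.m

43.13 dN.m


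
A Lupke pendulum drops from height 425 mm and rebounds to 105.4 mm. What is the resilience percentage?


Resilience = h_rebound / h_drop * 100
= 105.4 / 425 * 100
= 24.8%

24.8%


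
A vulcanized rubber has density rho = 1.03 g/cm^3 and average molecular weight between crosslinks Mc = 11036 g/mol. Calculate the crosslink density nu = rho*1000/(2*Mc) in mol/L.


nu = rho * 1000 / (2 * Mc)
nu = 1.03 * 1000 / (2 * 11036)
nu = 1030.0 / 22072
nu = 0.0467 mol/L

0.0467 mol/L


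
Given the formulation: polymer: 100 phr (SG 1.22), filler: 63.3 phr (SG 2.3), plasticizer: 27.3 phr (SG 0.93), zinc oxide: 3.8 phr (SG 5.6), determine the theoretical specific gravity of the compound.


Sum of weights = 194.4
Volume contributions:
  polymer: 100/1.22 = 81.9672
  filler: 63.3/2.3 = 27.5217
  plasticizer: 27.3/0.93 = 29.3548
  zinc oxide: 3.8/5.6 = 0.6786
Sum of volumes = 139.5224
SG = 194.4 / 139.5224 = 1.393

SG = 1.393


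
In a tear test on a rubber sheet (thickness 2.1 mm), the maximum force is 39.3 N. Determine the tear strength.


Tear strength = force / thickness
= 39.3 / 2.1
= 18.71 N/mm

18.71 N/mm


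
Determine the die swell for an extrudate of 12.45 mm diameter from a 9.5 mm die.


Die swell ratio = D_extrudate / D_die
= 12.45 / 9.5
= 1.311

Die swell = 1.311


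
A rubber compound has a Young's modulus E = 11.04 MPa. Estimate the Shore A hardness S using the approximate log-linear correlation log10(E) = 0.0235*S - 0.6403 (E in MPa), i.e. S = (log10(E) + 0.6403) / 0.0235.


log10(E) = 0.0235*S - 0.6403  =>  S = (log10(E) + 0.6403) / 0.0235
log10(11.04) = 1.042969
S = (1.042969 + 0.6403) / 0.0235 = 1.683269 / 0.0235
S = 71.6

Shore A = 71.6


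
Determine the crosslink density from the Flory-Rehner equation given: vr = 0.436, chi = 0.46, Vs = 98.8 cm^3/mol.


ln(1 - vr) = ln(1 - 0.436) = -0.5727
Numerator = -((-0.5727) + 0.436 + 0.46 * 0.436^2) = 0.0493
Denominator = 98.8 * (0.436^(1/3) - 0.436/2) = 53.3795
nu = 0.0493 / 53.3795 = 9.2277e-04 mol/cm^3

9.2277e-04 mol/cm^3


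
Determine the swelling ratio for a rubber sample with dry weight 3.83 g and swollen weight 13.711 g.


Q = W_swollen / W_dry
Q = 13.711 / 3.83
Q = 3.58

Q = 3.58


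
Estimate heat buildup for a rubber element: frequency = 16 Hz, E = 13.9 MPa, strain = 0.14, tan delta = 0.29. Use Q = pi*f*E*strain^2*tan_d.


Q = pi * f * E * strain^2 * tan_d
= pi * 16 * 13.9 * 0.14^2 * 0.29
= pi * 16 * 13.9 * 0.0196 * 0.29
= 3.9714

Q = 3.9714


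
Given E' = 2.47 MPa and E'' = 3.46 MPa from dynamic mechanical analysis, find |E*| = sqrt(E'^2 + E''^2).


|E*| = sqrt(E'^2 + E''^2)
= sqrt(2.47^2 + 3.46^2)
= sqrt(6.1009 + 11.9716)
= 4.251 MPa

4.251 MPa


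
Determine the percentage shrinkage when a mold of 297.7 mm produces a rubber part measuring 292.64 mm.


Shrinkage = (mold - part) / mold * 100
= (297.7 - 292.64) / 297.7 * 100
= 5.06 / 297.7 * 100
= 1.7%

1.7%


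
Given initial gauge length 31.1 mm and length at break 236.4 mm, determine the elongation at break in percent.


Elongation = (Lf - L0) / L0 * 100
= (236.4 - 31.1) / 31.1 * 100
= 205.3 / 31.1 * 100
= 660.1%

660.1%


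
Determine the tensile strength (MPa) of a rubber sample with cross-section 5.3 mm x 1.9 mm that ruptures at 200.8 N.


Area = width * thickness = 5.3 * 1.9 = 10.07 mm^2
TS = force / area = 200.8 / 10.07 = 19.94 MPa

19.94 MPa


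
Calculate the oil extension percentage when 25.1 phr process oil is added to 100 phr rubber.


Oil % = oil / (100 + oil) * 100
= 25.1 / (100 + 25.1) * 100
= 25.1 / 125.1 * 100
= 20.06%

20.06%


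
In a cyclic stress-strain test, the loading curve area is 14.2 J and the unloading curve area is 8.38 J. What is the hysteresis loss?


Hysteresis loss = loading - unloading
= 14.2 - 8.38
= 5.82 J

5.82 J


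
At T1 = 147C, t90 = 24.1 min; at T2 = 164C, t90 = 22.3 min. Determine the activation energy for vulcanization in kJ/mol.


T1 = 420.15 K, T2 = 437.15 K
1/T1 - 1/T2 = 9.2558e-05
ln(t1/t2) = ln(24.1/22.3) = 0.0776
Ea = 8.314 * 0.0776 / 9.2558e-05 = 6972.6597 J/mol
Ea = 6.97 kJ/mol

6.97 kJ/mol


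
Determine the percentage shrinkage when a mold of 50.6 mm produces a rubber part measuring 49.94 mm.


Shrinkage = (mold - part) / mold * 100
= (50.6 - 49.94) / 50.6 * 100
= 0.66 / 50.6 * 100
= 1.3%

1.3%


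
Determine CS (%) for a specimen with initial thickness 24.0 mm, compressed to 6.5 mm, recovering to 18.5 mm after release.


CS = (t0 - recovered) / (t0 - ts) * 100
= (24.0 - 18.5) / (24.0 - 6.5) * 100
= 5.5 / 17.5 * 100
= 31.4%

31.4%


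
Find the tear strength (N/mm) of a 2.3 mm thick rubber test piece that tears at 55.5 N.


Tear strength = force / thickness
= 55.5 / 2.3
= 24.13 N/mm

24.13 N/mm


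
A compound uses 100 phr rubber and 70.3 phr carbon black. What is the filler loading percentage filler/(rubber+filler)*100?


Filler % = filler / (rubber + filler) * 100
= 70.3 / (100 + 70.3) * 100
= 70.3 / 170.3 * 100
= 41.28%

41.28%


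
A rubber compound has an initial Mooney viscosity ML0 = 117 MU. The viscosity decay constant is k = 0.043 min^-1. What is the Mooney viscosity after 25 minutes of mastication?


ML = ML0 * exp(-k * t)
ML = 117 * exp(-0.043 * 25)
ML = 117 * 0.3413
ML = 39.93 MU

39.93 MU


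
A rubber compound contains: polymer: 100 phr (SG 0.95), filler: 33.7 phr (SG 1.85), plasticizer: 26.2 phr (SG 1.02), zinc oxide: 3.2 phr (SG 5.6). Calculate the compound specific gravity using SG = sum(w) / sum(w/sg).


Sum of weights = 163.1
Volume contributions:
  polymer: 100/0.95 = 105.2632
  filler: 33.7/1.85 = 18.2162
  plasticizer: 26.2/1.02 = 25.6863
  zinc oxide: 3.2/5.6 = 0.5714
Sum of volumes = 149.7371
SG = 163.1 / 149.7371 = 1.089

SG = 1.089


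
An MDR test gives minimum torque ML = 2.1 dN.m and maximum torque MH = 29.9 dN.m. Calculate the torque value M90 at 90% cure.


M90 = ML + 0.9 * (MH - ML)
M90 = 2.1 + 0.9 * (29.9 - 2.1)
M90 = 2.1 + 0.9 * 27.8
M90 = 27.12 dN.m

27.12 dN.m


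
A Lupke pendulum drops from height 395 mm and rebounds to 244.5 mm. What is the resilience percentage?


Resilience = h_rebound / h_drop * 100
= 244.5 / 395 * 100
= 61.9%

61.9%


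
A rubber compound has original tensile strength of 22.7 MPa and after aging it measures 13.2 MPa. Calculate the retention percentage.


Retention = aged / original * 100
= 13.2 / 22.7 * 100
= 58.1%

58.1%


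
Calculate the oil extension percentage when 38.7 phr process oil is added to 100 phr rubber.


Oil % = oil / (100 + oil) * 100
= 38.7 / (100 + 38.7) * 100
= 38.7 / 138.7 * 100
= 27.9%

27.9%


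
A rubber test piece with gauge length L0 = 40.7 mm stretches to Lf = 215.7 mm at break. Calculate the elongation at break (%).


Elongation = (Lf - L0) / L0 * 100
= (215.7 - 40.7) / 40.7 * 100
= 175.0 / 40.7 * 100
= 430.0%

430.0%


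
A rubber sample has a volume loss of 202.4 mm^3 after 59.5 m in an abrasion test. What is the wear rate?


Rate = volume_loss / distance
= 202.4 / 59.5
= 3.402 mm^3/m

3.402 mm^3/m


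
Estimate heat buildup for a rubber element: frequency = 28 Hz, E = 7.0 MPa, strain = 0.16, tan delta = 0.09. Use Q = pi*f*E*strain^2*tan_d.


Q = pi * f * E * strain^2 * tan_d
= pi * 28 * 7.0 * 0.16^2 * 0.09
= pi * 28 * 7.0 * 0.0256 * 0.09
= 1.4187

Q = 1.4187


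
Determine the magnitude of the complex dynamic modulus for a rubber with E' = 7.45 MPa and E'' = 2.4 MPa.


|E*| = sqrt(E'^2 + E''^2)
= sqrt(7.45^2 + 2.4^2)
= sqrt(55.5025 + 5.7600)
= 7.827 MPa

7.827 MPa


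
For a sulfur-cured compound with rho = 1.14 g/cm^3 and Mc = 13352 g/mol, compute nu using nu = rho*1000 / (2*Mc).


nu = rho * 1000 / (2 * Mc)
nu = 1.14 * 1000 / (2 * 13352)
nu = 1140.0 / 26704
nu = 0.0427 mol/L

0.0427 mol/L


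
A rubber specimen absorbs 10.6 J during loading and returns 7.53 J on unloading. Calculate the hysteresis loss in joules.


Hysteresis loss = loading - unloading
= 10.6 - 7.53
= 3.07 J

3.07 J


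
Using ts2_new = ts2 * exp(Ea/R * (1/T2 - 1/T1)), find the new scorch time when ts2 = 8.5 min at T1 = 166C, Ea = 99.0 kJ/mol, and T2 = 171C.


Convert temperatures: T1 = 166 + 273.15 = 439.15 K, T2 = 171 + 273.15 = 444.15 K
ts2_new = 8.5 * exp(99000 / 8.314 * (1/444.15 - 1/439.15))
1/T2 - 1/T1 = -2.5635e-05
ts2_new = 6.26 min

6.26 min


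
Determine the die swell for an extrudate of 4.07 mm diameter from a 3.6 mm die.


Die swell ratio = D_extrudate / D_die
= 4.07 / 3.6
= 1.131

Die swell = 1.131


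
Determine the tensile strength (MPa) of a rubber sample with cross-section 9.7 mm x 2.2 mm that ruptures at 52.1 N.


Area = width * thickness = 9.7 * 2.2 = 21.34 mm^2
TS = force / area = 52.1 / 21.34 = 2.44 MPa

2.44 MPa


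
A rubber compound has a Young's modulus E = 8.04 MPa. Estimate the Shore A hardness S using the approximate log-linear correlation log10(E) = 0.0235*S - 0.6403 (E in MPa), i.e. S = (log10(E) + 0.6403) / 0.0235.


log10(E) = 0.0235*S - 0.6403  =>  S = (log10(E) + 0.6403) / 0.0235
log10(8.04) = 0.905256
S = (0.905256 + 0.6403) / 0.0235 = 1.545556 / 0.0235
S = 65.8

Shore A = 65.8


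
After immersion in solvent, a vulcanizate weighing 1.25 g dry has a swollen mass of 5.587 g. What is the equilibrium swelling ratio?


Q = W_swollen / W_dry
Q = 5.587 / 1.25
Q = 4.47

Q = 4.47


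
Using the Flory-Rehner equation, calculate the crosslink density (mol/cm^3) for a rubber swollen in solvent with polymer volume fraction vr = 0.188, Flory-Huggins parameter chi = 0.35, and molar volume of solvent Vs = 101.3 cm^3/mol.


ln(1 - vr) = ln(1 - 0.188) = -0.2083
Numerator = -((-0.2083) + 0.188 + 0.35 * 0.188^2) = 0.0079
Denominator = 101.3 * (0.188^(1/3) - 0.188/2) = 48.5091
nu = 0.0079 / 48.5091 = 1.6254e-04 mol/cm^3

1.6254e-04 mol/cm^3


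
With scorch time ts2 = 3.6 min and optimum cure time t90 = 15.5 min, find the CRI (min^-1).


CRI = 100 / (t90 - ts2)
= 100 / (15.5 - 3.6)
= 100 / 11.9
= 8.4 min^-1

8.4 min^-1


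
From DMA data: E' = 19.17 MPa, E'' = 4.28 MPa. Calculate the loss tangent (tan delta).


tan delta = E'' / E'
= 4.28 / 19.17
= 0.2233

tan delta = 0.2233


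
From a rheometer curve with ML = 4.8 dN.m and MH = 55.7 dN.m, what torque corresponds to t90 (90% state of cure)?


M90 = ML + 0.9 * (MH - ML)
M90 = 4.8 + 0.9 * (55.7 - 4.8)
M90 = 4.8 + 0.9 * 50.9
M90 = 50.61 dN.m

50.61 dN.m


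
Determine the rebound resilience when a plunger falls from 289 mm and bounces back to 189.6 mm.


Resilience = h_rebound / h_drop * 100
= 189.6 / 289 * 100
= 65.6%

65.6%


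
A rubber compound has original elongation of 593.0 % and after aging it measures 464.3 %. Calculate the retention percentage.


Retention = aged / original * 100
= 464.3 / 593.0 * 100
= 78.3%

78.3%


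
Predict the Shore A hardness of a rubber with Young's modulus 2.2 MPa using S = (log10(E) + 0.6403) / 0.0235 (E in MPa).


log10(E) = 0.0235*S - 0.6403  =>  S = (log10(E) + 0.6403) / 0.0235
log10(2.2) = 0.342423
S = (0.342423 + 0.6403) / 0.0235 = 0.982723 / 0.0235
S = 41.8

Shore A = 41.8


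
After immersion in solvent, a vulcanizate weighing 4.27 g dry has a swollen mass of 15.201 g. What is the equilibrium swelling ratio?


Q = W_swollen / W_dry
Q = 15.201 / 4.27
Q = 3.56

Q = 3.56


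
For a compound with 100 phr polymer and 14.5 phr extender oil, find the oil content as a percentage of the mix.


Oil % = oil / (100 + oil) * 100
= 14.5 / (100 + 14.5) * 100
= 14.5 / 114.5 * 100
= 12.66%

12.66%


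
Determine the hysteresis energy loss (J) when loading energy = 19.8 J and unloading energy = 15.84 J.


Hysteresis loss = loading - unloading
= 19.8 - 15.84
= 3.96 J

3.96 J


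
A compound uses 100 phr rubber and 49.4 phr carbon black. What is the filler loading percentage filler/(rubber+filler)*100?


Filler % = filler / (rubber + filler) * 100
= 49.4 / (100 + 49.4) * 100
= 49.4 / 149.4 * 100
= 33.07%

33.07%


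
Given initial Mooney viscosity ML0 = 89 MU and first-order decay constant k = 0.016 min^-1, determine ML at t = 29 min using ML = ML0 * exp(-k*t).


ML = ML0 * exp(-k * t)
ML = 89 * exp(-0.016 * 29)
ML = 89 * 0.6288
ML = 55.96 MU

55.96 MU


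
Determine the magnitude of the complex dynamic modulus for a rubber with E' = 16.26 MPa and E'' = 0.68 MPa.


|E*| = sqrt(E'^2 + E''^2)
= sqrt(16.26^2 + 0.68^2)
= sqrt(264.3876 + 0.4624)
= 16.274 MPa

16.274 MPa


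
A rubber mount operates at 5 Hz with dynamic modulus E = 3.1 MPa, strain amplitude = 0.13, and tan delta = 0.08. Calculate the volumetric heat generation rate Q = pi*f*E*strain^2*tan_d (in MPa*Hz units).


Q = pi * f * E * strain^2 * tan_d
= pi * 5 * 3.1 * 0.13^2 * 0.08
= pi * 5 * 3.1 * 0.0169 * 0.08
= 0.0658

Q = 0.0658


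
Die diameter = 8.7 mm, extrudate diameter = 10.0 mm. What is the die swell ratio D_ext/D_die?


Die swell ratio = D_extrudate / D_die
= 10.0 / 8.7
= 1.149

Die swell = 1.149


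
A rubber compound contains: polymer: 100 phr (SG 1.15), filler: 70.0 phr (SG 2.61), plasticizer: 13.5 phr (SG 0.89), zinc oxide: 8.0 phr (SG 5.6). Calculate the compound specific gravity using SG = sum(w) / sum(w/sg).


Sum of weights = 191.5
Volume contributions:
  polymer: 100/1.15 = 86.9565
  filler: 70.0/2.61 = 26.8199
  plasticizer: 13.5/0.89 = 15.1685
  zinc oxide: 8.0/5.6 = 1.4286
Sum of volumes = 130.3736
SG = 191.5 / 130.3736 = 1.469

SG = 1.469


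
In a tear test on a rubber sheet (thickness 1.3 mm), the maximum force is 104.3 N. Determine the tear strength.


Tear strength = force / thickness
= 104.3 / 1.3
= 80.23 N/mm

80.23 N/mm


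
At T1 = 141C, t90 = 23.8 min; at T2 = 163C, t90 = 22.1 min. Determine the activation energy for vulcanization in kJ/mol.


T1 = 414.15 K, T2 = 436.15 K
1/T1 - 1/T2 = 1.2179e-04
ln(t1/t2) = ln(23.8/22.1) = 0.0741
Ea = 8.314 * 0.0741 / 1.2179e-04 = 5058.7802 J/mol
Ea = 5.06 kJ/mol

5.06 kJ/mol


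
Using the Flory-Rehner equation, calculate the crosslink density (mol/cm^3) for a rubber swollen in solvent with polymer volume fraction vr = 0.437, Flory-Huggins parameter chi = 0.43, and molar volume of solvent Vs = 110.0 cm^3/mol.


ln(1 - vr) = ln(1 - 0.437) = -0.5745
Numerator = -((-0.5745) + 0.437 + 0.43 * 0.437^2) = 0.0554
Denominator = 110.0 * (0.437^(1/3) - 0.437/2) = 59.4394
nu = 0.0554 / 59.4394 = 9.3135e-04 mol/cm^3

9.3135e-04 mol/cm^3


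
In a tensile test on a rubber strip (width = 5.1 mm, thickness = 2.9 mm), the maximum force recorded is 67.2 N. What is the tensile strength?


Area = width * thickness = 5.1 * 2.9 = 14.79 mm^2
TS = force / area = 67.2 / 14.79 = 4.54 MPa

4.54 MPa


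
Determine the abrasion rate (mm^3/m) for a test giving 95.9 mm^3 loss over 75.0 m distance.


Rate = volume_loss / distance
= 95.9 / 75.0
= 1.279 mm^3/m

1.279 mm^3/m


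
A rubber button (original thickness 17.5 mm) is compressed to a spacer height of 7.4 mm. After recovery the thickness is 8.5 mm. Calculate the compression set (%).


CS = (t0 - recovered) / (t0 - ts) * 100
= (17.5 - 8.5) / (17.5 - 7.4) * 100
= 9.0 / 10.1 * 100
= 89.1%

89.1%


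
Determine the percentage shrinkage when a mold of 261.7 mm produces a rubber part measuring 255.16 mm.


Shrinkage = (mold - part) / mold * 100
= (261.7 - 255.16) / 261.7 * 100
= 6.54 / 261.7 * 100
= 2.5%

2.5%


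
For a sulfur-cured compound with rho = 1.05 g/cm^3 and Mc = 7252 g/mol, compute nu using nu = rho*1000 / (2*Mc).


nu = rho * 1000 / (2 * Mc)
nu = 1.05 * 1000 / (2 * 7252)
nu = 1050.0 / 14504
nu = 0.0724 mol/L

0.0724 mol/L


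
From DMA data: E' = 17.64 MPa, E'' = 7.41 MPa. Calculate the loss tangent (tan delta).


tan delta = E'' / E'
= 7.41 / 17.64
= 0.4201

tan delta = 0.4201


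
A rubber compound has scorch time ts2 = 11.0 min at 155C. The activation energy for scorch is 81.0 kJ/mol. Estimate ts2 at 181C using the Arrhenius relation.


Convert temperatures: T1 = 155 + 273.15 = 428.15 K, T2 = 181 + 273.15 = 454.15 K
ts2_new = 11.0 * exp(81000 / 8.314 * (1/454.15 - 1/428.15))
1/T2 - 1/T1 = -1.3371e-04
ts2_new = 2.99 min

2.99 min


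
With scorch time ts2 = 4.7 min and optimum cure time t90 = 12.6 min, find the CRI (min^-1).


CRI = 100 / (t90 - ts2)
= 100 / (12.6 - 4.7)
= 100 / 7.9
= 12.66 min^-1

12.66 min^-1


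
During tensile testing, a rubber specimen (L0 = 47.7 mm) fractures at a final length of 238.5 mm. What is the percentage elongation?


Elongation = (Lf - L0) / L0 * 100
= (238.5 - 47.7) / 47.7 * 100
= 190.8 / 47.7 * 100
= 400.0%

400.0%


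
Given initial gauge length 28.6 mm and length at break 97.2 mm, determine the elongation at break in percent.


Elongation = (Lf - L0) / L0 * 100
= (97.2 - 28.6) / 28.6 * 100
= 68.6 / 28.6 * 100
= 239.9%

239.9%


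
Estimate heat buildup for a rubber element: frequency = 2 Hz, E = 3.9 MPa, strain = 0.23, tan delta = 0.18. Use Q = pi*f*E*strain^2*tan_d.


Q = pi * f * E * strain^2 * tan_d
= pi * 2 * 3.9 * 0.23^2 * 0.18
= pi * 2 * 3.9 * 0.0529 * 0.18
= 0.2333

Q = 0.2333


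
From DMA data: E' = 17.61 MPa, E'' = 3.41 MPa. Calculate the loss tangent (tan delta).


tan delta = E'' / E'
= 3.41 / 17.61
= 0.1936

tan delta = 0.1936


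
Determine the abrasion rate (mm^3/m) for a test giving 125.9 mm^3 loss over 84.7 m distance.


Rate = volume_loss / distance
= 125.9 / 84.7
= 1.486 mm^3/m

1.486 mm^3/m


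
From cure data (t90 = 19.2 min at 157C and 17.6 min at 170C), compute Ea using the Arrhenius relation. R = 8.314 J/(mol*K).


T1 = 430.15 K, T2 = 443.15 K
1/T1 - 1/T2 = 6.8198e-05
ln(t1/t2) = ln(19.2/17.6) = 0.0870
Ea = 8.314 * 0.0870 / 6.8198e-05 = 10607.5085 J/mol
Ea = 10.61 kJ/mol

10.61 kJ/mol


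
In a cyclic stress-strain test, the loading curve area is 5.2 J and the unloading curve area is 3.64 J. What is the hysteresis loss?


Hysteresis loss = loading - unloading
= 5.2 - 3.64
= 1.56 J

1.56 J


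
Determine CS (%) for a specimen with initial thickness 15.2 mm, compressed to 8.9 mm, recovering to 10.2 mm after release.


CS = (t0 - recovered) / (t0 - ts) * 100
= (15.2 - 10.2) / (15.2 - 8.9) * 100
= 5.0 / 6.3 * 100
= 79.4%

79.4%


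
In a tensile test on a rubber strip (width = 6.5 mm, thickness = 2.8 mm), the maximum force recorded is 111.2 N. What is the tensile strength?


Area = width * thickness = 6.5 * 2.8 = 18.2 mm^2
TS = force / area = 111.2 / 18.2 = 6.11 MPa

6.11 MPa


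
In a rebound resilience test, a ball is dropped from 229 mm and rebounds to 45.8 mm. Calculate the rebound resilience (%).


Resilience = h_rebound / h_drop * 100
= 45.8 / 229 * 100
= 20.0%

20.0%


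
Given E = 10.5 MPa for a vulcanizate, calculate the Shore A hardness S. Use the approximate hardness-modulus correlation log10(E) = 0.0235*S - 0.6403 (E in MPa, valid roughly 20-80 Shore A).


log10(E) = 0.0235*S - 0.6403  =>  S = (log10(E) + 0.6403) / 0.0235
log10(10.5) = 1.021189
S = (1.021189 + 0.6403) / 0.0235 = 1.661489 / 0.0235
S = 70.7

Shore A = 70.7


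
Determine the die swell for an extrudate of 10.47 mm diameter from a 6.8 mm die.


Die swell ratio = D_extrudate / D_die
= 10.47 / 6.8
= 1.54

Die swell = 1.54


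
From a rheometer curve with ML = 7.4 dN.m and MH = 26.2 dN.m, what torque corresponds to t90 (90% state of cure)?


M90 = ML + 0.9 * (MH - ML)
M90 = 7.4 + 0.9 * (26.2 - 7.4)
M90 = 7.4 + 0.9 * 18.8
M90 = 24.32 dN.m

24.32 dN.m


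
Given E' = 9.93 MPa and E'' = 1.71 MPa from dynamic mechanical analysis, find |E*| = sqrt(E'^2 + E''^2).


|E*| = sqrt(E'^2 + E''^2)
= sqrt(9.93^2 + 1.71^2)
= sqrt(98.6049 + 2.9241)
= 10.076 MPa

10.076 MPa


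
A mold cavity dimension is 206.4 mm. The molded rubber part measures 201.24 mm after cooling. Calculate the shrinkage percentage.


Shrinkage = (mold - part) / mold * 100
= (206.4 - 201.24) / 206.4 * 100
= 5.16 / 206.4 * 100
= 2.5%

2.5%


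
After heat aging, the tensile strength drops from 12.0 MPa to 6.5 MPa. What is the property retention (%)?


Retention = aged / original * 100
= 6.5 / 12.0 * 100
= 54.2%

54.2%


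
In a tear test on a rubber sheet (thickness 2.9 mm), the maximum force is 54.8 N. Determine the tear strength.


Tear strength = force / thickness
= 54.8 / 2.9
= 18.9 N/mm

18.9 N/mm


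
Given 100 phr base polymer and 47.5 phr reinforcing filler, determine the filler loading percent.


Filler % = filler / (rubber + filler) * 100
= 47.5 / (100 + 47.5) * 100
= 47.5 / 147.5 * 100
= 32.2%

32.2%


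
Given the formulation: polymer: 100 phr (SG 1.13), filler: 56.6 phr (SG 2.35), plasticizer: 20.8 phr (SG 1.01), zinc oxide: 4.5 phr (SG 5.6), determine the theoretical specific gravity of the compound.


Sum of weights = 181.9
Volume contributions:
  polymer: 100/1.13 = 88.4956
  filler: 56.6/2.35 = 24.0851
  plasticizer: 20.8/1.01 = 20.5941
  zinc oxide: 4.5/5.6 = 0.8036
Sum of volumes = 133.9783
SG = 181.9 / 133.9783 = 1.358

SG = 1.358


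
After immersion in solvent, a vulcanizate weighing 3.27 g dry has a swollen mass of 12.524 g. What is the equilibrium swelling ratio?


Q = W_swollen / W_dry
Q = 12.524 / 3.27
Q = 3.83

Q = 3.83


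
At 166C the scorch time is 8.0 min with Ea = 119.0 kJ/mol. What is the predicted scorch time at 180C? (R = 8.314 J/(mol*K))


Convert temperatures: T1 = 166 + 273.15 = 439.15 K, T2 = 180 + 273.15 = 453.15 K
ts2_new = 8.0 * exp(119000 / 8.314 * (1/453.15 - 1/439.15))
1/T2 - 1/T1 = -7.0351e-05
ts2_new = 2.92 min

2.92 min


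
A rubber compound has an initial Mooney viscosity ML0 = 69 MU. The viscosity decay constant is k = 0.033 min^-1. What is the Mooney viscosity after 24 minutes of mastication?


ML = ML0 * exp(-k * t)
ML = 69 * exp(-0.033 * 24)
ML = 69 * 0.4529
ML = 31.25 MU

31.25 MU


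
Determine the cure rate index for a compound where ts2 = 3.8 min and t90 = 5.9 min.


CRI = 100 / (t90 - ts2)
= 100 / (5.9 - 3.8)
= 100 / 2.1
= 47.62 min^-1

47.62 min^-1


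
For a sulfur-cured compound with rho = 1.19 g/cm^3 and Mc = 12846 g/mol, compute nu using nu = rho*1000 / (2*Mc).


nu = rho * 1000 / (2 * Mc)
nu = 1.19 * 1000 / (2 * 12846)
nu = 1190.0 / 25692
nu = 0.0463 mol/L

0.0463 mol/L


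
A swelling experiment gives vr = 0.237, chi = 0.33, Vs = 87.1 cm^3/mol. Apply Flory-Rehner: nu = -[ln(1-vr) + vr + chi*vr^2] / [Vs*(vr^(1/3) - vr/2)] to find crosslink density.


ln(1 - vr) = ln(1 - 0.237) = -0.2705
Numerator = -((-0.2705) + 0.237 + 0.33 * 0.237^2) = 0.0150
Denominator = 87.1 * (0.237^(1/3) - 0.237/2) = 43.5802
nu = 0.0150 / 43.5802 = 3.4331e-04 mol/cm^3

3.4331e-04 mol/cm^3


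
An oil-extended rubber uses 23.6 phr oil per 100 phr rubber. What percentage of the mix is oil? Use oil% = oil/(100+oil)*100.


Oil % = oil / (100 + oil) * 100
= 23.6 / (100 + 23.6) * 100
= 23.6 / 123.6 * 100
= 19.09%

19.09%


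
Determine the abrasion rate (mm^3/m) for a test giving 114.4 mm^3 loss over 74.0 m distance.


Rate = volume_loss / distance
= 114.4 / 74.0
= 1.546 mm^3/m

1.546 mm^3/m


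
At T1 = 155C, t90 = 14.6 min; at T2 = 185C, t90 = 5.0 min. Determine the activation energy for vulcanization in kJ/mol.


T1 = 428.15 K, T2 = 458.15 K
1/T1 - 1/T2 = 1.5294e-04
ln(t1/t2) = ln(14.6/5.0) = 1.0716
Ea = 8.314 * 1.0716 / 1.5294e-04 = 58253.0233 J/mol
Ea = 58.25 kJ/mol

58.25 kJ/mol


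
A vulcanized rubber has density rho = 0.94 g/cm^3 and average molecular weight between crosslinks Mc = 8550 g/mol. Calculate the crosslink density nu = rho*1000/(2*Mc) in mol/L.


nu = rho * 1000 / (2 * Mc)
nu = 0.94 * 1000 / (2 * 8550)
nu = 940.0 / 17100
nu = 0.0550 mol/L

0.0550 mol/L


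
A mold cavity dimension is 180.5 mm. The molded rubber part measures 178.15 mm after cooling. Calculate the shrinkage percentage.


Shrinkage = (mold - part) / mold * 100
= (180.5 - 178.15) / 180.5 * 100
= 2.35 / 180.5 * 100
= 1.3%

1.3%


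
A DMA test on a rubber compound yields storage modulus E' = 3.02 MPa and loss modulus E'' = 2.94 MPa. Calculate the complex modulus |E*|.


|E*| = sqrt(E'^2 + E''^2)
= sqrt(3.02^2 + 2.94^2)
= sqrt(9.1204 + 8.6436)
= 4.215 MPa

4.215 MPa


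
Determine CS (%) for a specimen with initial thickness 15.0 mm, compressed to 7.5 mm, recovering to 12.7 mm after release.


CS = (t0 - recovered) / (t0 - ts) * 100
= (15.0 - 12.7) / (15.0 - 7.5) * 100
= 2.3 / 7.5 * 100
= 30.7%

30.7%


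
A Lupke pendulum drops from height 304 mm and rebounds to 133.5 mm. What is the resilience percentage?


Resilience = h_rebound / h_drop * 100
= 133.5 / 304 * 100
= 43.9%

43.9%


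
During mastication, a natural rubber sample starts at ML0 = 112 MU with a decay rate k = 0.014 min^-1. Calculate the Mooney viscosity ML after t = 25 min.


ML = ML0 * exp(-k * t)
ML = 112 * exp(-0.014 * 25)
ML = 112 * 0.7047
ML = 78.93 MU

78.93 MU
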